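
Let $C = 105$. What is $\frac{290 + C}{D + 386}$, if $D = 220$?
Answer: $\frac{395}{606} \approx 0.65182$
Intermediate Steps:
$\frac{290 + C}{D + 386} = \frac{290 + 105}{220 + 386} = \frac{395}{606}$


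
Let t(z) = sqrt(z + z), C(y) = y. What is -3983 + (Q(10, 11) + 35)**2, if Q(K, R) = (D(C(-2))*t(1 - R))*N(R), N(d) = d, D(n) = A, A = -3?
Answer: -24538 - 4620*I*sqrt(5) ≈ -24538.0 - 10331.0*I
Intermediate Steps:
D(n) = -3
t(z) = sqrt(2)*sqrt(z) (t(z) = sqrt(2*z) = sqrt(2)*sqrt(z))
Q(K, R) = -3*R*sqrt(2)*sqrt(1 - R) (Q(K, R) = (-3*sqrt(2)*sqrt(1 - R))*R = -3*R*sqrt(2)*sqrt(1 - R))
-3983 + (Q(10, 11) + 35)**2 = -3983 + (-3*11*sqrt(2 - 2*11) + 35)**2 = -3983 + (-3*11*sqrt(2 - 22) + 35)**2 = -3983 + (-3*11*sqrt(-20) + 35)**2 = -3983 + (-3*11*2*I*sqrt(5) + 35)**2 = -3983 + (-66*I*sqrt(5) + 35)**2 = -3983 + (35 - 66*I*sqrt(5))**2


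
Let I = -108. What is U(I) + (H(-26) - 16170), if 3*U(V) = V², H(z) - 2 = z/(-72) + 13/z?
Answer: -442085/36 ≈ -12280.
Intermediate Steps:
H(z) = 2 + 13/z - z/72 (H(z) = 2 + (z/(-72) + 13/z) = 2 + (z*(-1/72) + 13/z) = 2 + (-z/72 + 13/z) = 2 + (13/z - z/72) = 2 + 13/z - z/72)
U(V) = V²/3
U(I) + (H(-26) - 16170) = (⅓)*(-108)² + ((2 + 13/(-26) - 1/72*(-26)) - 16170) = (⅓)*11664 + ((2 + 13*(-1/26) + 13/36) - 16170) = 3888 + ((2 - ½ + 13/36) - 16170) = 3888 + (67/36 - 16170) = 3888 - 582053/36 = -442085/36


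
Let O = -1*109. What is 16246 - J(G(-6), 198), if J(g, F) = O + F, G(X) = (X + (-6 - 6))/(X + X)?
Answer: 16157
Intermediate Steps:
O = -109
G(X) = (-12 + X)/(2*X) (G(X) = (X - 12)/((2*X)) = (-12 + X)*(1/(2*X)) = (-12 + X)/(2*X))
J(g, F) = -109 + F
16246 - J(G(-6), 198) = 16246 - (-109 + 198) = 16246 - 1*89 = 16246 - 89 = 16157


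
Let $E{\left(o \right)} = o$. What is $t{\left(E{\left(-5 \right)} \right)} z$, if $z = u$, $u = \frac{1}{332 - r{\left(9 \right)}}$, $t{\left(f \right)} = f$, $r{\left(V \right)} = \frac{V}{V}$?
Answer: $- \frac{5}{331} \approx -0.015106$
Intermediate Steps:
$r{\left(V \right)} = 1$
$u = \frac{1}{331}$ ($u = \frac{1}{332 - 1} = \frac{1}{331} \approx 0.0030211$)
$z = \frac{1}{331} \approx 0.0030211$
$t{\left(E{\left(-5 \right)} \right)} z = \left(-5\right) \frac{1}{331} = - \frac{5}{331}$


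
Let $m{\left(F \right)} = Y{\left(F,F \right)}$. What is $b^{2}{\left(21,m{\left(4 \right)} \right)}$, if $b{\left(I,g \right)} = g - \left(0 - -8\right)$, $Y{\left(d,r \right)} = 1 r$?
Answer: $16$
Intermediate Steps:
$Y{\left(d,r \right)} = r$
$m{\left(F \right)} = F$
$b{\left(I,g \right)} = -8 + g$ ($b{\left(I,g \right)} = g - \left(0 + 8\right) = g - 8 = -8 + g$)
$b^{2}{\left(21,m{\left(4 \right)} \right)} = \left(-8 + 4\right)^{2} = \left(-4\right)^{2} = 16$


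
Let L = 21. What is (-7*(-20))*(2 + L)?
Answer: 3220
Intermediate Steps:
(-7*(-20))*(2 + L) = (-7*(-20))*(2 + 21) = 140*23 = 3220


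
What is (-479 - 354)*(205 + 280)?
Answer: -404005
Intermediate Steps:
(-479 - 354)*(205 + 280) = -833*485 = -404005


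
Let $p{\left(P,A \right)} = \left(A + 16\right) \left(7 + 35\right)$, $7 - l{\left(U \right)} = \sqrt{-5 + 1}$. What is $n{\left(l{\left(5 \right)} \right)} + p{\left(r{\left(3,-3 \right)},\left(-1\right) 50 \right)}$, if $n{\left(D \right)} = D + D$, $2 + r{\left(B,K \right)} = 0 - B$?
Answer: $-1414 - 4 i \approx -1414.0 - 4.0 i$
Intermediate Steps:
$r{\left(B,K \right)} = -2 - B$ ($r{\left(B,K \right)} = -2 + \left(0 - B\right) = -2 - B$)
$l{\left(U \right)} = 7 - 2 i$ ($l{\left(U \right)} = 7 - \sqrt{-5 + 1} = 7 - \sqrt{-4} = 7 - 2 i$)
$p{\left(P,A \right)} = 672 + 42 A$ ($p{\left(P,A \right)} = \left(16 + A\right) 42 = 672 + 42 A$)
$n{\left(D \right)} = 2 D$
$n{\left(l{\left(5 \right)} \right)} + p{\left(r{\left(3,-3 \right)},\left(-1\right) 50 \right)} = 2 \left(7 - 2 i\right) + \left(672 + 42 \left(\left(-1\right) 50\right)\right) = \left(14 - 4 i\right) + \left(672 + 42 \left(-50\right)\right) = \left(14 - 4 i\right) + \left(672 - 2100\right) = \left(14 - 4 i\right) - 1428 = -1414 - 4 i$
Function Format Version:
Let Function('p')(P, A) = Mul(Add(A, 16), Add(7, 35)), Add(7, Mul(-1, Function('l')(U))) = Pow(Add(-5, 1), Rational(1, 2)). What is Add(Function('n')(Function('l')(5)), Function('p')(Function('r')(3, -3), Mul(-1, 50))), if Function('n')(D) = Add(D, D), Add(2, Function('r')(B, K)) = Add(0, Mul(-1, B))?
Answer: Add(-1414, Mul(-4, I)) ≈ Add(-1414.0, Mul(-4.0000, I))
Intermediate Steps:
Function('r')(B, K) = Add(-2, Mul(-1, B)) (Function('r')(B, K) = Add(-2, Add(0, Mul(-1, B))) = Add(-2, Mul(-1, B)))
Function('l')(U) = Add(7, Mul(-2, I)) (Function('l')(U) = Add(7, Mul(-1, Pow(Add(-5, 1), Rational(1, 2)))) = Add(7, Mul(-1, Pow(-4, Rational(1, 2)))) = Add(7, Mul(-1, Mul(2, I))) = Add(7, Mul(-2, I)))
Function('p')(P, A) = Add(672, Mul(42, A)) (Function('p')(P, A) = Mul(Add(16, A), 42) = Add(672, Mul(42, A)))
Function('n')(D) = Mul(2, D)
Add(Function('n')(Function('l')(5)), Function('p')(Function('r')(3, -3), Mul(-1, 50))) = Add(Mul(2, Add(7, Mul(-2, I))), Add(672, Mul(42, Mul(-1, 50)))) = Add(Add(14, Mul(-4, I)), Add(672, Mul(42, -50))) = Add(Add(14, Mul(-4, I)), Add(672, -2100)) = Add(Add(14, Mul(-4, I)), -1428) = Add(-1414, Mul(-4, I))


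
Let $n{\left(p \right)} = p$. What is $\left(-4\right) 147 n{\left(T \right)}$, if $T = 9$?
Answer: $-5292$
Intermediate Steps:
$\left(-4\right) 147 n{\left(T \right)} = \left(-4\right) 147 \cdot 9 = \left(-588\right) 9 = -5292$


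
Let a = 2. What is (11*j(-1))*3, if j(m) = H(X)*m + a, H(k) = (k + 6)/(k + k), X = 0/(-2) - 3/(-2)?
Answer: -33/2 ≈ -16.500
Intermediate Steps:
X = 3/2 (X = 0*(-½) - 3*(-½) = 0 + 3/2 = 3/2 ≈ 1.5000)
H(k) = (6 + k)/(2*k) (H(k) = (6 + k)/((2*k)) = (6 + k)*(1/(2*k)) = (6 + k)/(2*k))
j(m) = 2 + 5*m/2 (j(m) = ((6 + 3/2)/(2*(3/2)))*m + 2 = ((½)*(⅔)*(15/2))*m + 2 = 5*m/2 + 2 = 2 + 5*m/2)
(11*j(-1))*3 = (11*(2 + (5/2)*(-1)))*3 = (11*(2 - 5/2))*3 = (11*(-½))*3 = -11/2*3 = -33/2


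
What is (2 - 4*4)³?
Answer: -2744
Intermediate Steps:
(2 - 4*4)³ = (2 - 16)³ = (-14)³ = -2744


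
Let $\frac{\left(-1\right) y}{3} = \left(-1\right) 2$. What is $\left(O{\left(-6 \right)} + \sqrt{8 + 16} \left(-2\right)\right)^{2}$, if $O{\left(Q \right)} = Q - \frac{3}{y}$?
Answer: $\frac{553}{4} + 52 \sqrt{6} \approx 265.62$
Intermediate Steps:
$y = 6$ ($y = - 3 \left(\left(-1\right) 2\right) = \left(-3\right) \left(-2\right) = 6$)
$O{\left(Q \right)} = - \frac{1}{2} + Q$ ($O{\left(Q \right)} = Q - \frac{3}{6} = Q - \frac{1}{2} = - \frac{1}{2} + Q$)
$\left(O{\left(-6 \right)} + \sqrt{8 + 16} \left(-2\right)\right)^{2} = \left(\left(- \frac{1}{2} - 6\right) + \sqrt{8 + 16} \left(-2\right)\right)^{2} = \left(- \frac{13}{2} + \sqrt{24} \left(-2\right)\right)^{2} = \left(- \frac{13}{2} + 2 \sqrt{6} \left(-2\right)\right)^{2} = \left(- \frac{13}{2} - 4 \sqrt{6}\right)^{2}$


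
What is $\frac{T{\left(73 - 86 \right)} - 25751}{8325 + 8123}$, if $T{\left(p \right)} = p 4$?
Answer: $- \frac{25803}{16448} \approx -1.5688$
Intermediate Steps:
$T{\left(p \right)} = 4 p$
$\frac{T{\left(73 - 86 \right)} - 25751}{8325 + 8123} = \frac{4 \left(73 - 86\right) - 25751}{8325 + 8123} = \frac{4 \left(-13\right) - 25751}{16448} = \left(-52 - 25751\right) \frac{1}{16448} = \left(-25803\right) \frac{1}{16448} = - \frac{25803}{16448}$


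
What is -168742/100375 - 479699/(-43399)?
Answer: 40826553067/4356174625 ≈ 9.3721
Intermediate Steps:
-168742/100375 - 479699/(-43399) = -168742*1/100375 - 479699*(-1/43399) = -168742/100375 + 479699/43399 = 40826553067/4356174625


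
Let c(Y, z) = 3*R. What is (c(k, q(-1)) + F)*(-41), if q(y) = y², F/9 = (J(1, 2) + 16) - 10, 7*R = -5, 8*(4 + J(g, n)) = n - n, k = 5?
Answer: -4551/7 ≈ -650.14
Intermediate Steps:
J(g, n) = -4 (J(g, n) = -4 + (n - n)/8 = -4 + (⅛)*0 = -4 + 0 = -4)
R = -5/7 (R = (⅐)*(-5) = -5/7 ≈ -0.71429)
F = 18 (F = 9*((-4 + 16) - 10) = 9*(12 - 10) = 9*2 = 18)
c(Y, z) = -15/7 (c(Y, z) = 3*(-5/7) = -15/7)
(c(k, q(-1)) + F)*(-41) = (-15/7 + 18)*(-41) = (111/7)*(-41) = -4551/7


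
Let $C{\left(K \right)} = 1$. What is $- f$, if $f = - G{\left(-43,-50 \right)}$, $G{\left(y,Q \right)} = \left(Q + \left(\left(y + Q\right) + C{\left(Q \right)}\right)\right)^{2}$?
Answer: $20164$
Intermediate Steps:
$G{\left(y,Q \right)} = \left(1 + y + 2 Q\right)^{2}$ ($G{\left(y,Q \right)} = \left(Q + \left(\left(y + Q\right) + 1\right)\right)^{2} = \left(Q + \left(\left(Q + y\right) + 1\right)\right)^{2} = \left(Q + \left(1 + Q + y\right)\right)^{2} = \left(1 + y + 2 Q\right)^{2}$)
$f = -20164$ ($f = - \left(1 - 43 + 2 \left(-50\right)\right)^{2} = - \left(1 - 43 - 100\right)^{2} = - \left(-142\right)^{2} = \left(-1\right) 20164 = -20164$)
$- f = \left(-1\right) \left(-20164\right) = 20164$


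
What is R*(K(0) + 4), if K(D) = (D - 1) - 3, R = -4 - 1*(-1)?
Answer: 0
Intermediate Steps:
R = -3 (R = -4 + 1 = -3)
K(D) = -4 + D (K(D) = (-1 + D) - 3 = -4 + D)
R*(K(0) + 4) = -3*((-4 + 0) + 4) = -3*(-4 + 4) = -3*0 = 0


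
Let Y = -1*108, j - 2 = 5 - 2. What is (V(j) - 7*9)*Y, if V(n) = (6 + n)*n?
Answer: 864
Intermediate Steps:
j = 5 (j = 2 + (5 - 2) = 2 + 3 = 5)
V(n) = n*(6 + n)
Y = -108
(V(j) - 7*9)*Y = (5*(6 + 5) - 7*9)*(-108) = (5*11 - 63)*(-108) = (55 - 63)*(-108) = -8*(-108) = 864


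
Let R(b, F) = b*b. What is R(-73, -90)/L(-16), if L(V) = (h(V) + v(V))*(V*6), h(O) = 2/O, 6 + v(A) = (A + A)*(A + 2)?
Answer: -5329/42420 ≈ -0.12562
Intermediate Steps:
v(A) = -6 + 2*A*(2 + A) (v(A) = -6 + (A + A)*(A + 2) = -6 + (2*A)*(2 + A) = -6 + 2*A*(2 + A))
R(b, F) = b²
L(V) = 6*V*(-6 + 2/V + 2*V² + 4*V) (L(V) = (2/V + (-6 + 2*V² + 4*V))*(V*6) = (-6 + 2/V + 2*V² + 4*V)*(6*V) = 6*V*(-6 + 2/V + 2*V² + 4*V))
R(-73, -90)/L(-16) = (-73)²/(12 + 12*(-16)*(-3 + (-16)² + 2*(-16))) = 5329/(12 + 12*(-16)*(-3 + 256 - 32)) = 5329/(12 + 12*(-16)*221) = 5329/(12 - 42432) = 5329/(-42420) = 5329*(-1/42420) = -5329/42420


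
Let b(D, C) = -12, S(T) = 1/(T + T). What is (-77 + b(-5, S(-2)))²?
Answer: 7921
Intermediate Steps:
S(T) = 1/(2*T)
(-77 + b(-5, S(-2)))² = (-77 - 12)² = (-89)² = 7921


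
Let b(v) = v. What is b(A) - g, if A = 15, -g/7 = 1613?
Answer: 11306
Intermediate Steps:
g = -11291 (g = -7*1613 = -11291)
b(A) - g = 15 - 1*(-11291) = 15 + 11291 = 11306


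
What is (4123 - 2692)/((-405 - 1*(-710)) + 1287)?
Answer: 1431/1592 ≈ 0.89887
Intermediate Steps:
(4123 - 2692)/((-405 - 1*(-710)) + 1287) = 1431/((-405 + 710) + 1287) = 1431/(305 + 1287) = 1431/1592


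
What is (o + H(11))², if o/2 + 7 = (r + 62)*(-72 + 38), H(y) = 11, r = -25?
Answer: 6345361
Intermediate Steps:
o = -2530 (o = -14 + 2*((-25 + 62)*(-72 + 38)) = -14 + 2*(37*(-34)) = -14 + 2*(-1258) = -14 - 2516 = -2530)
(o + H(11))² = (-2530 + 11)² = (-2519)² = 6345361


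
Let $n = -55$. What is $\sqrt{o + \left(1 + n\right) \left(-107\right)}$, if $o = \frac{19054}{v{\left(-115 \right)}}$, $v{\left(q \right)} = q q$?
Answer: $\frac{4 \sqrt{4777069}}{115} \approx 76.023$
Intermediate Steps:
$v{\left(q \right)} = q^{2}$
$o = \frac{19054}{13225}$ ($o = \frac{19054}{\left(-115\right)^{2}} = \frac{19054}{13225} \approx 1.4408$)
$\sqrt{o + \left(1 + n\right) \left(-107\right)} = \sqrt{\frac{19054}{13225} + \left(1 - 55\right) \left(-107\right)} = \sqrt{\frac{19054}{13225} - -5778} = \sqrt{\frac{19054}{13225} + 5778} = \sqrt{\frac{76433104}{13225}} = \frac{4 \sqrt{4777069}}{115}$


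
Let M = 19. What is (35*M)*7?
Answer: 4655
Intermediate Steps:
(35*M)*7 = (35*19)*7 = 665*7 = 4655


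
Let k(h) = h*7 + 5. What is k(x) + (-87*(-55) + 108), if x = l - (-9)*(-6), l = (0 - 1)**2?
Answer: 4527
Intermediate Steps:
l = 1 (l = (-1)**2 = 1)
x = -53 (x = 1 - (-9)*(-6) = 1 - 1*54 = 1 - 54 = -53)
k(h) = 5 + 7*h (k(h) = 7*h + 5 = 5 + 7*h)
k(x) + (-87*(-55) + 108) = (5 + 7*(-53)) + (-87*(-55) + 108) = (5 - 371) + (4785 + 108) = -366 + 4893 = 4527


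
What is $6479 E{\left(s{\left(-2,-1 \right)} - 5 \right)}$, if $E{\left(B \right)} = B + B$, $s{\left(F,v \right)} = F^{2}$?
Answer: $-12958$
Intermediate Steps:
$E{\left(B \right)} = 2 B$
$6479 E{\left(s{\left(-2,-1 \right)} - 5 \right)} = 6479 \cdot 2 \left(\left(-2\right)^{2} - 5\right) = 6479 \cdot 2 \left(4 - 5\right) = 6479 \cdot 2 \left(-1\right) = 6479 \left(-2\right) = -12958$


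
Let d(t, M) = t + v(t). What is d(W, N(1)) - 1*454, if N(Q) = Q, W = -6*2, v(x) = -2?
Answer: -468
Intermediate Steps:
W = -12
d(t, M) = -2 + t (d(t, M) = t - 2 = -2 + t)
d(W, N(1)) - 1*454 = (-2 - 12) - 1*454 = -14 - 454 = -468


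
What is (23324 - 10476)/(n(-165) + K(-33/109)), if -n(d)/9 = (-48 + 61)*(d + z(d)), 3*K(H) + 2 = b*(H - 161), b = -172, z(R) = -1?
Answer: 87527/195310 ≈ 0.44814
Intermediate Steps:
K(H) = 9230 - 172*H/3 (K(H) = -⅔ + (-172*(H - 161))/3 = -⅔ + (-172*(-161 + H))/3 = -⅔ + (27692 - 172*H)/3 = -⅔ + (27692/3 - 172*H/3) = 9230 - 172*H/3)
n(d) = 117 - 117*d (n(d) = -9*(-48 + 61)*(d - 1) = -117*(-1 + d) = -9*(-13 + 13*d) = 117 - 117*d)
(23324 - 10476)/(n(-165) + K(-33/109)) = (23324 - 10476)/((117 - 117*(-165)) + (9230 - (-1892)/109)) = 12848/((117 + 19305) + (9230 - (-1892)/109)) = 12848/(19422 + (9230 - 172/3*(-33/109))) = 12848/(19422 + (9230 + 1892/109)) = 12848/(19422 + 1007962/109) = 12848/(3124960/109) = 12848*(109/3124960) = 87527/195310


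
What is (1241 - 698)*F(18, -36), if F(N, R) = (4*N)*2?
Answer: 78192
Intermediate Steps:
F(N, R) = 8*N
(1241 - 698)*F(18, -36) = (1241 - 698)*(8*18) = 543*144 = 78192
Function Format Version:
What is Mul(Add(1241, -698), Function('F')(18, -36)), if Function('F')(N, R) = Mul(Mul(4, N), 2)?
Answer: 78192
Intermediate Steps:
Function('F')(N, R) = Mul(8, N)
Mul(Add(1241, -698), Function('F')(18, -36)) = Mul(Add(1241, -698), Mul(8, 18)) = Mul(543, 144) = 78192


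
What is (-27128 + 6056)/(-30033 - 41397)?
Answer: 3512/11905 ≈ 0.29500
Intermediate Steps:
(-27128 + 6056)/(-30033 - 41397) = -21072/(-71430) = -21072*(-1/71430) = 3512/11905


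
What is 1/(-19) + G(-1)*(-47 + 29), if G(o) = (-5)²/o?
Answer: 8549/19 ≈ 449.95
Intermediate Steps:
G(o) = 25/o
1/(-19) + G(-1)*(-47 + 29) = 1/(-19) + (25/(-1))*(-47 + 29) = -1/19 + (25*(-1))*(-18) = -1/19 - 25*(-18) = -1/19 + 450 = 8549/19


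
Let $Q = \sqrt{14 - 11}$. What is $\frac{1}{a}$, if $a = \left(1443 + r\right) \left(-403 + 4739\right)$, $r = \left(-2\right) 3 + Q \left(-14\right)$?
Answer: $\frac{479}{2983718672} + \frac{7 \sqrt{3}}{4475578008} \approx 1.6325 \cdot 10^{-7}$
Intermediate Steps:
$Q = \sqrt{3} \approx 1.732$
$r = -6 - 14 \sqrt{3}$ ($r = \left(-2\right) 3 + \sqrt{3} \left(-14\right) = -6 - 14 \sqrt{3} \approx -30.249$)
$a = 6230832 - 60704 \sqrt{3}$ ($a = \left(1443 - \left(6 + 14 \sqrt{3}\right)\right) \left(-403 + 4739\right) = \left(1437 - 14 \sqrt{3}\right) 4336 = 6230832 - 60704 \sqrt{3} \approx 6.1257 \cdot 10^{6}$)
$\frac{1}{a} = \frac{1}{6230832 - 60704 \sqrt{3}}$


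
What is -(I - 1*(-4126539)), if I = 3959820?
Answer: -8086359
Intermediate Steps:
-(I - 1*(-4126539)) = -(3959820 - 1*(-4126539)) = -(3959820 + 4126539) = -1*8086359 = -8086359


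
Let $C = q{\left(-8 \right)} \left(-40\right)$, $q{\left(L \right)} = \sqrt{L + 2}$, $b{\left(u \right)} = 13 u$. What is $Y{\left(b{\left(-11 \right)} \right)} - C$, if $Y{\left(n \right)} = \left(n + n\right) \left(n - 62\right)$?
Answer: $58630 + 40 i \sqrt{6} \approx 58630.0 + 97.98 i$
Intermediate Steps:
$Y{\left(n \right)} = 2 n \left(-62 + n\right)$
$q{\left(L \right)} = \sqrt{2 + L}$
$C = - 40 i \sqrt{6}$ ($C = \sqrt{2 - 8} \left(-40\right) = \sqrt{-6} \left(-40\right) = i \sqrt{6} \left(-40\right) = - 40 i \sqrt{6} \approx - 97.98 i$)
$Y{\left(b{\left(-11 \right)} \right)} - C = 2 \cdot 13 \left(-11\right) \left(-62 + 13 \left(-11\right)\right) - - 40 i \sqrt{6} = 2 \left(-143\right) \left(-62 - 143\right) + 40 i \sqrt{6} = 2 \left(-143\right) \left(-205\right) + 40 i \sqrt{6} = 58630 + 40 i \sqrt{6}$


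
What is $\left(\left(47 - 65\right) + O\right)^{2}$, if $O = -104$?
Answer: $14884$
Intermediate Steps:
$\left(\left(47 - 65\right) + O\right)^{2} = \left(\left(47 - 65\right) - 104\right)^{2} = \left(-18 - 104\right)^{2} = \left(-122\right)^{2} = 14884$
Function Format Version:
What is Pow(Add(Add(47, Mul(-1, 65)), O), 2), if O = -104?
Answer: 14884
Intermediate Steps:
Pow(Add(Add(47, Mul(-1, 65)), O), 2) = Pow(Add(Add(47, Mul(-1, 65)), -104), 2) = Pow(Add(Add(47, -65), -104), 2) = Pow(Add(-18, -104), 2) = Pow(-122, 2) = 14884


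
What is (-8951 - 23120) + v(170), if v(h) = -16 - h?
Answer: -32257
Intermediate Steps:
(-8951 - 23120) + v(170) = (-8951 - 23120) + (-16 - 1*170) = -32071 + (-16 - 170) = -32071 - 186 = -32257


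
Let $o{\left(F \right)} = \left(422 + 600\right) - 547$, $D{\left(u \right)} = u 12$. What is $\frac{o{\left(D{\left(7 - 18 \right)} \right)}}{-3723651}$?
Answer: $- \frac{475}{3723651} \approx -0.00012756$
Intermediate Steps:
$D{\left(u \right)} = 12 u$
$o{\left(F \right)} = 475$ ($o{\left(F \right)} = 1022 - 547 = 475$)
$\frac{o{\left(D{\left(7 - 18 \right)} \right)}}{-3723651} = \frac{475}{-3723651} = 475 \left(- \frac{1}{3723651}\right) = - \frac{475}{3723651}$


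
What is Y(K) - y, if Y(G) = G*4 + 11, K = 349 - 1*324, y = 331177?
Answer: -331066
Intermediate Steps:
K = 25 (K = 349 - 324 = 25)
Y(G) = 11 + 4*G (Y(G) = 4*G + 11 = 11 + 4*G)
Y(K) - y = (11 + 4*25) - 1*331177 = (11 + 100) - 331177 = 111 - 331177 = -331066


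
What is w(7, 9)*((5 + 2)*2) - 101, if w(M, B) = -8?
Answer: -213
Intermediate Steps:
w(7, 9)*((5 + 2)*2) - 101 = -8*(5 + 2)*2 - 101 = -56*2 - 101 = -8*14 - 101 = -112 - 101 = -213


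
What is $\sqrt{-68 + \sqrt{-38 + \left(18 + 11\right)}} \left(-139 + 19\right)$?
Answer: $- 120 \sqrt{-68 + 3 i} \approx -21.823 - 989.79 i$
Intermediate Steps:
$\sqrt{-68 + \sqrt{-38 + \left(18 + 11\right)}} \left(-139 + 19\right) = \sqrt{-68 + \sqrt{-38 + 29}} \left(-120\right) = \sqrt{-68 + \sqrt{-9}} \left(-120\right) = \sqrt{-68 + 3 i} \left(-120\right) = - 120 \sqrt{-68 + 3 i}$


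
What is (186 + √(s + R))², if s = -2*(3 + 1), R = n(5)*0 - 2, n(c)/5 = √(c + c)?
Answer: (186 + I*√10)² ≈ 34586.0 + 1176.4*I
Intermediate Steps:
n(c) = 5*√2*√c (n(c) = 5*√(c + c) = 5*√(2*c) = 5*(√2*√c) = 5*√2*√c)
R = -2 (R = (5*√2*√5)*0 - 2 = (5*√10)*0 - 2 = 0 - 2 = -2)
s = -8 (s = -2*4 = -8)
(186 + √(s + R))² = (186 + √(-8 - 2))² = (186 + √(-10))² = (186 + I*√10)²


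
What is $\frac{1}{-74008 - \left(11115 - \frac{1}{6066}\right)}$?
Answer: $- \frac{6066}{516356117} \approx -1.1748 \cdot 10^{-5}$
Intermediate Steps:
$\frac{1}{-74008 - \left(11115 - \frac{1}{6066}\right)} = \frac{1}{-74008 + \left(-11115 + \frac{1}{6066}\right)} = \frac{1}{-74008 - \frac{67423589}{6066}} = \frac{1}{- \frac{516356117}{6066}} = - \frac{6066}{516356117}$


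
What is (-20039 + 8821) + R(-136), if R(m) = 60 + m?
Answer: -11294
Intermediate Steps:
(-20039 + 8821) + R(-136) = (-20039 + 8821) + (60 - 136) = -11218 - 76 = -11294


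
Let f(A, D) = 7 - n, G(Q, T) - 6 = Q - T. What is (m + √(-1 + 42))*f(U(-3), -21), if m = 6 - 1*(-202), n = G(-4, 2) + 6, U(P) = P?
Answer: 208 + √41 ≈ 214.40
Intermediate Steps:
G(Q, T) = 6 + Q - T (G(Q, T) = 6 + (Q - T) = 6 + Q - T)
n = 6 (n = (6 - 4 - 1*2) + 6 = (6 - 4 - 2) + 6 = 0 + 6 = 6)
f(A, D) = 1 (f(A, D) = 7 - 1*6 = 7 - 6 = 1)
m = 208 (m = 6 + 202 = 208)
(m + √(-1 + 42))*f(U(-3), -21) = (208 + √(-1 + 42))*1 = (208 + √41)*1 = 208 + √41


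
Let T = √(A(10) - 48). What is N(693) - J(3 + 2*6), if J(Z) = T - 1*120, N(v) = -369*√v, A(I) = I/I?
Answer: 120 - 1107*√77 - I*√47 ≈ -9593.9 - 6.8557*I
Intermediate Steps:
A(I) = 1
T = I*√47 (T = √(1 - 48) = √(-47) = I*√47 ≈ 6.8557*I)
J(Z) = -120 + I*√47 (J(Z) = I*√47 - 1*120 = I*√47 - 120 = -120 + I*√47)
N(693) - J(3 + 2*6) = -1107*√77 - (-120 + I*√47) = -1107*√77 + (120 - I*√47) = 120 - 1107*√77 - I*√47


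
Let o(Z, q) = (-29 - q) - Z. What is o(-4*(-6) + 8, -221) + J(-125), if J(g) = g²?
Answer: 15785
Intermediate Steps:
o(Z, q) = -29 - Z - q
o(-4*(-6) + 8, -221) + J(-125) = (-29 - (-4*(-6) + 8) - 1*(-221)) + (-125)² = (-29 - (24 + 8) + 221) + 15625 = (-29 - 1*32 + 221) + 15625 = (-29 - 32 + 221) + 15625 = 160 + 15625 = 15785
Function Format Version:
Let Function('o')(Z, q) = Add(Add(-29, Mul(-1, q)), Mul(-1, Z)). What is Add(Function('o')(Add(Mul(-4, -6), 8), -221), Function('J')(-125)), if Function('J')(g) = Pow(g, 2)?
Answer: 15785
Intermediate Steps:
Function('o')(Z, q) = Add(-29, Mul(-1, Z), Mul(-1, q))
Add(Function('o')(Add(Mul(-4, -6), 8), -221), Function('J')(-125)) = Add(Add(-29, Mul(-1, Add(Mul(-4, -6), 8)), Mul(-1, -221)), Pow(-125, 2)) = Add(Add(-29, Mul(-1, Add(24, 8)), 221), 15625) = Add(Add(-29, Mul(-1, 32), 221), 15625) = Add(Add(-29, -32, 221), 15625) = Add(160, 15625) = 15785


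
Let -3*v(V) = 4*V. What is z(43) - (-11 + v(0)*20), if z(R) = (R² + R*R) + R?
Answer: 3752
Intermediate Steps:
v(V) = -4*V/3
z(R) = R + 2*R² (z(R) = (R² + R²) + R = 2*R² + R = R + 2*R²)
z(43) - (-11 + v(0)*20) = 43*(1 + 2*43) - (-11 - 4/3*0*20) = 43*(1 + 86) - (-11 + 0*20) = 43*87 - (-11 + 0) = 3741 - 1*(-11) = 3741 + 11 = 3752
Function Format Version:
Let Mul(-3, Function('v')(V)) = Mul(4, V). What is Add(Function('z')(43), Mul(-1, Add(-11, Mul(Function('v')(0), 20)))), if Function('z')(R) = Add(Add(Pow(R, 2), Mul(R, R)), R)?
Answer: 3752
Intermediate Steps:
Function('v')(V) = Mul(Rational(-4, 3), V) (Function('v')(V) = Mul(Rational(-1, 3), Mul(4, V)) = Mul(Rational(-4, 3), V))
Function('z')(R) = Add(R, Mul(2, Pow(R, 2))) (Function('z')(R) = Add(Add(Pow(R, 2), Pow(R, 2)), R) = Add(Mul(2, Pow(R, 2)), R) = Add(R, Mul(2, Pow(R, 2))))
Add(Function('z')(43), Mul(-1, Add(-11, Mul(Function('v')(0), 20)))) = Add(Mul(43, Add(1, Mul(2, 43))), Mul(-1, Add(-11, Mul(Mul(Rational(-4, 3), 0), 20)))) = Add(Mul(43, Add(1, 86)), Mul(-1, Add(-11, Mul(0, 20)))) = Add(Mul(43, 87), Mul(-1, Add(-11, 0))) = Add(3741, Mul(-1, -11)) = Add(3741, 11) = 3752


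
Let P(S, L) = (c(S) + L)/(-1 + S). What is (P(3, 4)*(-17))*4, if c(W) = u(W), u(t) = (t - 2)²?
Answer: -170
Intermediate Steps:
u(t) = (-2 + t)²
c(W) = (-2 + W)²
P(S, L) = (L + (-2 + S)²)/(-1 + S) (P(S, L) = ((-2 + S)² + L)/(-1 + S) = (L + (-2 + S)²)/(-1 + S))
(P(3, 4)*(-17))*4 = (((4 + (-2 + 3)²)/(-1 + 3))*(-17))*4 = (((4 + 1²)/2)*(-17))*4 = (((4 + 1)/2)*(-17))*4 = (((½)*5)*(-17))*4 = ((5/2)*(-17))*4 = -85/2*4 = -170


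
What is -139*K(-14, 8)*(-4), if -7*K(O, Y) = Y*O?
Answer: 8896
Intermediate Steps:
K(O, Y) = -O*Y/7 (K(O, Y) = -Y*O/7 = -O*Y/7)
-139*K(-14, 8)*(-4) = -(-139)*(-14)*8/7*(-4) = -139*16*(-4) = -2224*(-4) = 8896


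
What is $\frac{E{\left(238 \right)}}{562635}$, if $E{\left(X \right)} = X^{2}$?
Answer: $\frac{56644}{562635} \approx 0.10068$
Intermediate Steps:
$\frac{E{\left(238 \right)}}{562635} = \frac{238^{2}}{562635} = 56644 \cdot \frac{1}{562635} = \frac{56644}{562635}$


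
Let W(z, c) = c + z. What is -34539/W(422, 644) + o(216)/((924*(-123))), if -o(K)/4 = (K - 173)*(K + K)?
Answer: -2605839/82082 ≈ -31.747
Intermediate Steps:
o(K) = -8*K*(-173 + K) (o(K) = -4*(K - 173)*(K + K) = -4*(-173 + K)*2*K = -8*K*(-173 + K))
-34539/W(422, 644) + o(216)/((924*(-123))) = -34539/(644 + 422) + (8*216*(173 - 1*216))/((924*(-123))) = -34539/1066 + (8*216*(173 - 216))/(-113652) = -34539*1/1066 + (8*216*(-43))*(-1/113652) = -34539/1066 - 74304*(-1/113652) = -34539/1066 + 2064/3157 = -2605839/82082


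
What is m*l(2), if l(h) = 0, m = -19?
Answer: 0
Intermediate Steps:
m*l(2) = -19*0 = 0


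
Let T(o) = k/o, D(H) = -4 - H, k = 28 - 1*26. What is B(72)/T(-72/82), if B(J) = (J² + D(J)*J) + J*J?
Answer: -88128/41 ≈ -2149.5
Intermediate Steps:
k = 2 (k = 28 - 26 = 2)
T(o) = 2/o
B(J) = 2*J² + J*(-4 - J) (B(J) = (J² + (-4 - J)*J) + J*J = (J² + J*(-4 - J)) + J² = 2*J² + J*(-4 - J))
B(72)/T(-72/82) = (72*(-4 + 72))/((2/((-72/82)))) = (72*68)/((2/((-72*1/82)))) = 4896/((2/(-36/41))) = 4896/((2*(-41/36))) = 4896/(-41/18) = 4896*(-18/41) = -88128/41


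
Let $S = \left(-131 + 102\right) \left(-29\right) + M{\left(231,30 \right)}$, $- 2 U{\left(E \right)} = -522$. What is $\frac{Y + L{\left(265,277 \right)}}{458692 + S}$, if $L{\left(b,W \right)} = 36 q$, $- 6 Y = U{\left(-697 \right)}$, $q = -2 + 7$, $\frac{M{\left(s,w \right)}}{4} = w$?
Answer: $\frac{273}{919306} \approx 0.00029696$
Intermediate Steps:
$U{\left(E \right)} = 261$ ($U{\left(E \right)} = \left(- \frac{1}{2}\right) \left(-522\right) = 261$)
$M{\left(s,w \right)} = 4 w$
$q = 5$
$Y = - \frac{87}{2}$ ($Y = \left(- \frac{1}{6}\right) 261 = - \frac{87}{2} \approx -43.5$)
$L{\left(b,W \right)} = 180$ ($L{\left(b,W \right)} = 36 \cdot 5 = 180$)
$S = 961$ ($S = \left(-131 + 102\right) \left(-29\right) + 4 \cdot 30 = \left(-29\right) \left(-29\right) + 120 = 841 + 120 = 961$)
$\frac{Y + L{\left(265,277 \right)}}{458692 + S} = \frac{- \frac{87}{2} + 180}{458692 + 961} = \frac{273}{2 \cdot 459653} = \frac{273}{2} \cdot \frac{1}{459653} = \frac{273}{919306}$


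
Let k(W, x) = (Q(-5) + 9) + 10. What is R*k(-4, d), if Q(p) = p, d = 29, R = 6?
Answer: 84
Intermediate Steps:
k(W, x) = 14 (k(W, x) = (-5 + 9) + 10 = 4 + 10 = 14)
R*k(-4, d) = 6*14 = 84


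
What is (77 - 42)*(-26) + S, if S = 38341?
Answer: 37431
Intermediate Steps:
(77 - 42)*(-26) + S = (77 - 42)*(-26) + 38341 = 35*(-26) + 38341 = -910 + 38341 = 37431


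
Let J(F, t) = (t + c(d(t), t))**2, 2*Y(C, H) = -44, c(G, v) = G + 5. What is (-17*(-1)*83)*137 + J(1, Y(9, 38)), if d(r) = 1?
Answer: 193563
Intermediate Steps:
c(G, v) = 5 + G
Y(C, H) = -22 (Y(C, H) = (1/2)*(-44) = -22)
J(F, t) = (6 + t)**2 (J(F, t) = (t + (5 + 1))**2 = (t + 6)**2 = (6 + t)**2)
(-17*(-1)*83)*137 + J(1, Y(9, 38)) = (-17*(-1)*83)*137 + (6 - 22)**2 = (17*83)*137 + (-16)**2 = 1411*137 + 256 = 193307 + 256 = 193563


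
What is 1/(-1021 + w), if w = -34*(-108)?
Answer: 1/2651 ≈ 0.00037722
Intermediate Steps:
w = 3672
1/(-1021 + w) = 1/(-1021 + 3672) = 1/2651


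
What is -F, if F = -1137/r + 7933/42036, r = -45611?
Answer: -409626995/1917303996 ≈ -0.21365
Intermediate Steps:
F = 409626995/1917303996 (F = -1137/(-45611) + 7933/42036 = -1137*(-1/45611) + 7933*(1/42036) = 1137/45611 + 7933/42036 = 409626995/1917303996 ≈ 0.21365)
-F = -1*409626995/1917303996 = -409626995/1917303996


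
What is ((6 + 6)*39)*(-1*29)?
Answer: -13572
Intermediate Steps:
((6 + 6)*39)*(-1*29) = (12*39)*(-29) = 468*(-29) = -13572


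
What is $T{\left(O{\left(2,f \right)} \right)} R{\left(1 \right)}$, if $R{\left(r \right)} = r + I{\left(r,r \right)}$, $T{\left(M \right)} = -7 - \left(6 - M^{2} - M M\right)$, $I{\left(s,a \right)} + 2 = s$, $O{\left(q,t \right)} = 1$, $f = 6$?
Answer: $0$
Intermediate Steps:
$I{\left(s,a \right)} = -2 + s$
$T{\left(M \right)} = -13 + 2 M^{2}$ ($T{\left(M \right)} = -7 + \left(\left(\left(M^{2} + M^{2}\right) + 3\right) - 9\right) = -7 + \left(\left(2 M^{2} + 3\right) - 9\right) = -7 + \left(\left(3 + 2 M^{2}\right) - 9\right) = -7 + \left(-6 + 2 M^{2}\right) = -13 + 2 M^{2}$)
$R{\left(r \right)} = -2 + 2 r$ ($R{\left(r \right)} = r + \left(-2 + r\right) = -2 + 2 r$)
$T{\left(O{\left(2,f \right)} \right)} R{\left(1 \right)} = \left(-13 + 2 \cdot 1^{2}\right) \left(-2 + 2 \cdot 1\right) = \left(-13 + 2 \cdot 1\right) \left(-2 + 2\right) = \left(-13 + 2\right) 0 = \left(-11\right) 0 = 0$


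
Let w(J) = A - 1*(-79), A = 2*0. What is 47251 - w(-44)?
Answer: 47172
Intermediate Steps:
A = 0
w(J) = 79 (w(J) = 0 - 1*(-79) = 0 + 79 = 79)
47251 - w(-44) = 47251 - 1*79 = 47251 - 79 = 47172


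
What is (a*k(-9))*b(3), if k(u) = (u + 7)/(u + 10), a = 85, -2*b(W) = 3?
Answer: 255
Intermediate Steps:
b(W) = -3/2 (b(W) = -1/2*3 = -3/2)
k(u) = (7 + u)/(10 + u)
(a*k(-9))*b(3) = (85*((7 - 9)/(10 - 9)))*(-3/2) = (85*(-2/1))*(-3/2) = (85*(1*(-2)))*(-3/2) = (85*(-2))*(-3/2) = -170*(-3/2) = 255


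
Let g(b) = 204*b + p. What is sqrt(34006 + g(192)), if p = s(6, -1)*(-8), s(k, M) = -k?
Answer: sqrt(73222) ≈ 270.60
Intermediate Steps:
p = 48 (p = -1*6*(-8) = -6*(-8) = 48)
g(b) = 48 + 204*b (g(b) = 204*b + 48 = 48 + 204*b)
sqrt(34006 + g(192)) = sqrt(34006 + (48 + 204*192)) = sqrt(34006 + (48 + 39168)) = sqrt(34006 + 39216) = sqrt(73222)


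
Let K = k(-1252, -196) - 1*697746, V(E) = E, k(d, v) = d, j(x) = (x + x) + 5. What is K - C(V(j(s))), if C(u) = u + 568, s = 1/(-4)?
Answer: -1399141/2 ≈ -6.9957e+5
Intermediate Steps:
s = -¼ ≈ -0.25000
j(x) = 5 + 2*x (j(x) = 2*x + 5 = 5 + 2*x)
C(u) = 568 + u
K = -698998 (K = -1252 - 1*697746 = -1252 - 697746 = -698998)
K - C(V(j(s))) = -698998 - (568 + (5 + 2*(-¼))) = -698998 - (568 + (5 - ½)) = -698998 - (568 + 9/2) = -698998 - 1*1145/2 = -698998 - 1145/2 = -1399141/2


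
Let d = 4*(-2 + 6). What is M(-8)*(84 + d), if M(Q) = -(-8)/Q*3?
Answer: -300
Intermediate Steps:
M(Q) = 24/Q (M(Q) = (8/Q)*3 = 24/Q)
d = 16 (d = 4*4 = 16)
M(-8)*(84 + d) = (24/(-8))*(84 + 16) = (24*(-1/8))*100 = -3*100 = -300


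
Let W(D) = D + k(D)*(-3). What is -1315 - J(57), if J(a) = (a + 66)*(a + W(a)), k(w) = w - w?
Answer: -15337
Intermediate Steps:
k(w) = 0
W(D) = D (W(D) = D + 0*(-3) = D + 0 = D)
J(a) = 2*a*(66 + a) (J(a) = (a + 66)*(a + a) = (66 + a)*(2*a) = 2*a*(66 + a))
-1315 - J(57) = -1315 - 2*57*(66 + 57) = -1315 - 2*57*123 = -1315 - 1*14022 = -1315 - 14022 = -15337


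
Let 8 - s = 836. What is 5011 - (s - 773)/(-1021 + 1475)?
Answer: 2276595/454 ≈ 5014.5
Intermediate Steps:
s = -828 (s = 8 - 1*836 = 8 - 836 = -828)
5011 - (s - 773)/(-1021 + 1475) = 5011 - (-828 - 773)/(-1021 + 1475) = 5011 - (-1601)/454 = 5011 - 1*(-1601/454) = 5011 + 1601/454 = 2276595/454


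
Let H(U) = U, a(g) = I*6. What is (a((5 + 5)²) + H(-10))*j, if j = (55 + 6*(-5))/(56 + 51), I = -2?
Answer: -550/107 ≈ -5.1402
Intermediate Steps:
a(g) = -12 (a(g) = -2*6 = -12)
j = 25/107 (j = (55 - 30)/107 = 25*(1/107) = 25/107 ≈ 0.23364)
(a((5 + 5)²) + H(-10))*j = (-12 - 10)*(25/107) = -22*25/107 = -550/107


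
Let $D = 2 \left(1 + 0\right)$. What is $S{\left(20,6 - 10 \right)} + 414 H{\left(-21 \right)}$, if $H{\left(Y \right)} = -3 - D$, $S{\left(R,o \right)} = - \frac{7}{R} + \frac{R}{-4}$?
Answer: $- \frac{41507}{20} \approx -2075.4$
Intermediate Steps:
$D = 2$ ($D = 2 \cdot 1 = 2$)
$S{\left(R,o \right)} = - \frac{7}{R} - \frac{R}{4}$ ($S{\left(R,o \right)} = - \frac{7}{R} + R \left(- \frac{1}{4}\right) = - \frac{7}{R} - \frac{R}{4}$)
$H{\left(Y \right)} = -5$ ($H{\left(Y \right)} = -3 - 2 = -5$)
$S{\left(20,6 - 10 \right)} + 414 H{\left(-21 \right)} = \left(- \frac{7}{20} - 5\right) + 414 \left(-5\right) = \left(\left(-7\right) \frac{1}{20} - 5\right) - 2070 = \left(- \frac{7}{20} - 5\right) - 2070 = - \frac{107}{20} - 2070 = - \frac{41507}{20}$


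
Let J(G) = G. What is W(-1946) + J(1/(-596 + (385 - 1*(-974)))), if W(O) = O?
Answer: -1484797/763 ≈ -1946.0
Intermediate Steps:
W(-1946) + J(1/(-596 + (385 - 1*(-974)))) = -1946 + 1/(-596 + (385 - 1*(-974))) = -1946 + 1/(-596 + (385 + 974)) = -1946 + 1/(-596 + 1359) = -1946 + 1/763 = -1484797/763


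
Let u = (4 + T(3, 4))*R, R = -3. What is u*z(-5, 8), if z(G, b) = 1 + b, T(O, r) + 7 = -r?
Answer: 189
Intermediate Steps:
T(O, r) = -7 - r
u = 21 (u = (4 + (-7 - 1*4))*(-3) = (4 + (-7 - 4))*(-3) = (4 - 11)*(-3) = -7*(-3) = 21)
u*z(-5, 8) = 21*(1 + 8) = 21*9 = 189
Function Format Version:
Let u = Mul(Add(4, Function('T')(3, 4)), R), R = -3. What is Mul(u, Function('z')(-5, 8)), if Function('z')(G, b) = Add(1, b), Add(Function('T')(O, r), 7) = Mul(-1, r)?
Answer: 189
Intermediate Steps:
Function('T')(O, r) = Add(-7, Mul(-1, r))
u = 21 (u = Mul(Add(4, Add(-7, Mul(-1, 4))), -3) = Mul(Add(4, Add(-7, -4)), -3) = Mul(Add(4, -11), -3) = Mul(-7, -3) = 21)
Mul(u, Function('z')(-5, 8)) = Mul(21, Add(1, 8)) = Mul(21, 9) = 189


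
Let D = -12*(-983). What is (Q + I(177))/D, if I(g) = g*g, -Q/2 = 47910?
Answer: -21497/3932 ≈ -5.4672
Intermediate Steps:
Q = -95820 (Q = -2*47910 = -95820)
I(g) = g²
D = 11796
(Q + I(177))/D = (-95820 + 177²)/11796 = (-95820 + 31329)*(1/11796) = -64491*1/11796 = -21497/3932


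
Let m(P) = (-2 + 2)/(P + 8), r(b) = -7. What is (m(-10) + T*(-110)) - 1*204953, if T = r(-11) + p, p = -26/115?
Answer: -4695637/23 ≈ -2.0416e+5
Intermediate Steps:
p = -26/115 (p = -26*1/115 = -26/115 ≈ -0.22609)
m(P) = 0 (m(P) = 0/(8 + P) = 0)
T = -831/115 (T = -7 - 26/115 = -831/115 ≈ -7.2261)
(m(-10) + T*(-110)) - 1*204953 = (0 - 831/115*(-110)) - 1*204953 = (0 + 18282/23) - 204953 = 18282/23 - 204953 = -4695637/23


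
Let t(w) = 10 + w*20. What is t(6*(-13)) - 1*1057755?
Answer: -1059305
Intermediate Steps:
t(w) = 10 + 20*w
t(6*(-13)) - 1*1057755 = (10 + 20*(6*(-13))) - 1*1057755 = (10 + 20*(-78)) - 1057755 = (10 - 1560) - 1057755 = -1550 - 1057755 = -1059305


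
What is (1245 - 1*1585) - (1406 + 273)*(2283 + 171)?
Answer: -4120606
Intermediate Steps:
(1245 - 1*1585) - (1406 + 273)*(2283 + 171) = (1245 - 1585) - 1679*2454 = -340 - 1*4120266 = -340 - 4120266 = -4120606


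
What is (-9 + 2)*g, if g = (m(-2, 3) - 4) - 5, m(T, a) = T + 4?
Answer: 49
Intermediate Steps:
m(T, a) = 4 + T
g = -7 (g = ((4 - 2) - 4) - 5 = (2 - 4) - 5 = -2 - 5 = -7)
(-9 + 2)*g = (-9 + 2)*(-7) = -7*(-7) = 49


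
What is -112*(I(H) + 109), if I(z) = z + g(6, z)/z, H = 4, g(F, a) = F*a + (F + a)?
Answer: -13608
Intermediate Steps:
g(F, a) = F + a + F*a
I(z) = z + (6 + 7*z)/z (I(z) = z + (6 + z + 6*z)/z = z + (6 + 7*z)/z)
-112*(I(H) + 109) = -112*((7 + 4 + 6/4) + 109) = -112*((7 + 4 + 6*(1/4)) + 109) = -112*((7 + 4 + 3/2) + 109) = -112*(25/2 + 109) = -112*243/2 = -13608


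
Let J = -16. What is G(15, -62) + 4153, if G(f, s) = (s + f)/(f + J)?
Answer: 4200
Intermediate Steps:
G(f, s) = (f + s)/(-16 + f) (G(f, s) = (s + f)/(f - 16) = (f + s)/(-16 + f))
G(15, -62) + 4153 = (15 - 62)/(-16 + 15) + 4153 = -47/(-1) + 4153 = -1*(-47) + 4153 = 47 + 4153 = 4200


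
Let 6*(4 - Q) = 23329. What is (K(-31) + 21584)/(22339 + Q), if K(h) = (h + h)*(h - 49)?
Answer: 159264/110729 ≈ 1.4383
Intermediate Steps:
Q = -23305/6 (Q = 4 - ⅙*23329 = 4 - 23329/6 = -23305/6 ≈ -3884.2)
K(h) = 2*h*(-49 + h) (K(h) = (2*h)*(-49 + h) = 2*h*(-49 + h))
(K(-31) + 21584)/(22339 + Q) = (2*(-31)*(-49 - 31) + 21584)/(22339 - 23305/6) = (2*(-31)*(-80) + 21584)/(110729/6) = (4960 + 21584)*(6/110729) = 26544*(6/110729) = 159264/110729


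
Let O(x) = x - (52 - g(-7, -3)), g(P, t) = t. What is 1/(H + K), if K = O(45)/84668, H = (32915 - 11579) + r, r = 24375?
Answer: 42334/1935129469 ≈ 2.1877e-5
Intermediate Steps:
O(x) = -55 + x (O(x) = x - (52 - 1*(-3)) = x - (52 + 3) = x - 1*55 = x - 55 = -55 + x)
H = 45711 (H = (32915 - 11579) + 24375 = 21336 + 24375 = 45711)
K = -5/42334 (K = (-55 + 45)/84668 = -10*1/84668 = -5/42334 ≈ -0.00011811)
1/(H + K) = 1/(45711 - 5/42334) = 1/(1935129469/42334) = 42334/1935129469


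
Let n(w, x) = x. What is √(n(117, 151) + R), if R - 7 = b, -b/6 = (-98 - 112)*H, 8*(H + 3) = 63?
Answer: √25202/2 ≈ 79.376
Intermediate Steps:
H = 39/8 (H = -3 + (⅛)*63 = -3 + 63/8 = 39/8 ≈ 4.8750)
b = 12285/2 (b = -6*(-98 - 112)*39/8 = -(-1260)*39/8 = -6*(-4095/4) = 12285/2 ≈ 6142.5)
R = 12299/2 (R = 7 + 12285/2 = 12299/2 ≈ 6149.5)
√(n(117, 151) + R) = √(151 + 12299/2) = √(12601/2) = √25202/2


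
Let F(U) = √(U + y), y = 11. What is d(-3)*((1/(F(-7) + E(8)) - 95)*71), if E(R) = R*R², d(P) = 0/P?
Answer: 0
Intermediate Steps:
d(P) = 0
F(U) = √(11 + U) (F(U) = √(U + 11) = √(11 + U))
E(R) = R³
d(-3)*((1/(F(-7) + E(8)) - 95)*71) = 0*((1/(√(11 - 7) + 8³) - 95)*71) = 0*((1/(√4 + 512) - 95)*71) = 0*((1/(2 + 512) - 95)*71) = 0*((1/514 - 95)*71) = 0*(-48829/514*71) = 0*(-3466859/514) = 0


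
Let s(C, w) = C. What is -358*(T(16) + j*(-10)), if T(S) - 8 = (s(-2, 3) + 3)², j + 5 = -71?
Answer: -275302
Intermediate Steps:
j = -76 (j = -5 - 71 = -76)
T(S) = 9 (T(S) = 8 + (-2 + 3)² = 8 + 1² = 8 + 1 = 9)
-358*(T(16) + j*(-10)) = -358*(9 - 76*(-10)) = -358*(9 + 760) = -358*769 = -275302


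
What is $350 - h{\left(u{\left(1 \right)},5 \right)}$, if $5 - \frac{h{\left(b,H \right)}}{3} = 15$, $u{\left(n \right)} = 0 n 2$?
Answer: $380$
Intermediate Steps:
$u{\left(n \right)} = 0$ ($u{\left(n \right)} = 0 \cdot 2 = 0$)
$h{\left(b,H \right)} = -30$ ($h{\left(b,H \right)} = 15 - 45 = -30$)
$350 - h{\left(u{\left(1 \right)},5 \right)} = 350 - -30 = 350 + 30 = 380$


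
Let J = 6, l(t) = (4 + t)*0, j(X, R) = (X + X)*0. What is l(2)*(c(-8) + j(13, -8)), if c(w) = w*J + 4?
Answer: 0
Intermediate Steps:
j(X, R) = 0 (j(X, R) = (2*X)*0 = 0)
l(t) = 0
c(w) = 4 + 6*w (c(w) = w*6 + 4 = 6*w + 4 = 4 + 6*w)
l(2)*(c(-8) + j(13, -8)) = 0*((4 + 6*(-8)) + 0) = 0*((4 - 48) + 0) = 0*(-44 + 0) = 0*(-44) = 0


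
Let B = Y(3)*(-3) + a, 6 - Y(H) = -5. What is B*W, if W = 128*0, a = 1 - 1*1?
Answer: 0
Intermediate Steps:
Y(H) = 11 (Y(H) = 6 - 1*(-5) = 6 + 5 = 11)
a = 0 (a = 1 - 1 = 0)
W = 0
B = -33 (B = 11*(-3) + 0 = -33 + 0 = -33)
B*W = -33*0 = 0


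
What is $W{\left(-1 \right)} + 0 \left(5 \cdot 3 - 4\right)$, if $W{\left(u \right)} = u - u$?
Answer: $0$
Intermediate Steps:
$W{\left(u \right)} = 0$
$W{\left(-1 \right)} + 0 \left(5 \cdot 3 - 4\right) = 0 + 0 \left(5 \cdot 3 - 4\right) = 0 + 0 \left(15 - 4\right) = 0 + 0 \cdot 11 = 0 + 0 = 0$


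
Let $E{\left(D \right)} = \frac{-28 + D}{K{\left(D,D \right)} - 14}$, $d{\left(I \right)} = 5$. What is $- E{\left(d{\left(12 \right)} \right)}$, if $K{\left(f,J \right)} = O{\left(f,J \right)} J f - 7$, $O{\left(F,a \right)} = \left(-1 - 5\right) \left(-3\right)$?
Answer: $\frac{23}{429} \approx 0.053613$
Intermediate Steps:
$O{\left(F,a \right)} = 18$ ($O{\left(F,a \right)} = \left(-6\right) \left(-3\right) = 18$)
$K{\left(f,J \right)} = -7 + 18 J f$ ($K{\left(f,J \right)} = 18 J f - 7 = -7 + 18 J f$)
$E{\left(D \right)} = \frac{-28 + D}{-21 + 18 D^{2}}$ ($E{\left(D \right)} = \frac{-28 + D}{\left(-7 + 18 D D\right) - 14} = \frac{-28 + D}{\left(-7 + 18 D^{2}\right) - 14} = \frac{-28 + D}{-21 + 18 D^{2}}$)
$- E{\left(d{\left(12 \right)} \right)} = - \frac{-28 + 5}{3 \left(-7 + 6 \cdot 5^{2}\right)} = - \frac{-23}{3 \left(-7 + 6 \cdot 25\right)} = - \frac{-23}{3 \left(-7 + 150\right)} = - \frac{-23}{3 \cdot 143} = \left(-1\right) \left(- \frac{23}{429}\right) = \frac{23}{429}$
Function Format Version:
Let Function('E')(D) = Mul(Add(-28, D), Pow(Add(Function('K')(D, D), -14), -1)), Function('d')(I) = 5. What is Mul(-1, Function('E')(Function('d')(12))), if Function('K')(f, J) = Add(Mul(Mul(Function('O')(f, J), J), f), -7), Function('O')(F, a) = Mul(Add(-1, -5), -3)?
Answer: Rational(23, 429) ≈ 0.053613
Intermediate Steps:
Function('O')(F, a) = 18 (Function('O')(F, a) = Mul(-6, -3) = 18)
Function('K')(f, J) = Add(-7, Mul(18, J, f)) (Function('K')(f, J) = Add(Mul(Mul(18, J), f), -7) = Add(Mul(18, J, f), -7) = Add(-7, Mul(18, J, f)))
Function('E')(D) = Mul(Pow(Add(-21, Mul(18, Pow(D, 2))), -1), Add(-28, D)) (Function('E')(D) = Mul(Add(-28, D), Pow(Add(Add(-7, Mul(18, D, D)), -14), -1)) = Mul(Add(-28, D), Pow(Add(Add(-7, Mul(18, Pow(D, 2))), -14), -1)) = Mul(Add(-28, D), Pow(Add(-21, Mul(18, Pow(D, 2))), -1)) = Mul(Pow(Add(-21, Mul(18, Pow(D, 2))), -1), Add(-28, D)))
Mul(-1, Function('E')(Function('d')(12))) = Mul(-1, Mul(Rational(1, 3), Pow(Add(-7, Mul(6, Pow(5, 2))), -1), Add(-28, 5))) = Mul(-1, Mul(Rational(1, 3), Pow(Add(-7, Mul(6, 25)), -1), -23)) = Mul(-1, Mul(Rational(1, 3), Pow(Add(-7, 150), -1), -23)) = Mul(-1, Mul(Rational(1, 3), Pow(143, -1), -23)) = Mul(-1, Mul(Rational(1, 3), Rational(1, 143), -23)) = Mul(-1, Rational(-23, 429)) = Rational(23, 429)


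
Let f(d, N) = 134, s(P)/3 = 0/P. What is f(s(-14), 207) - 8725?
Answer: -8591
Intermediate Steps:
s(P) = 0 (s(P) = 3*(0/P) = 3*0 = 0)
f(s(-14), 207) - 8725 = 134 - 8725 = -8591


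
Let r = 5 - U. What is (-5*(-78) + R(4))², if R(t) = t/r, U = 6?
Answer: 148996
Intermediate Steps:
r = -1 (r = 5 - 1*6 = 5 - 6 = -1)
R(t) = -t (R(t) = t/(-1) = t*(-1) = -t)
(-5*(-78) + R(4))² = (-5*(-78) - 1*4)² = (390 - 4)² = 386² = 148996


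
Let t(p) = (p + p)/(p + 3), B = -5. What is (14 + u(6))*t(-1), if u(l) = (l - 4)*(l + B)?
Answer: -16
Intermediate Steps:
u(l) = (-5 + l)*(-4 + l) (u(l) = (l - 4)*(l - 5) = (-4 + l)*(-5 + l) = (-5 + l)*(-4 + l))
t(p) = 2*p/(3 + p) (t(p) = (2*p)/(3 + p) = 2*p/(3 + p))
(14 + u(6))*t(-1) = (14 + (20 + 6**2 - 9*6))*(2*(-1)/(3 - 1)) = (14 + (20 + 36 - 54))*(2*(-1)/2) = (14 + 2)*(2*(-1)*(1/2)) = 16*(-1) = -16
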